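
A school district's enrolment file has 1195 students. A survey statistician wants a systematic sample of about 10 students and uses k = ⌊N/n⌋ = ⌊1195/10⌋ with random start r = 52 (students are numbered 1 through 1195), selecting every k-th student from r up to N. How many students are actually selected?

k = ⌊1195/10⌋ = 119
Achieved size = ⌊(1195 − 52)/119⌋ + 1 = ⌊1143/119⌋ + 1 = 9 + 1 = 10
(last selection: 52 + 9×119 = 1123 ≤ 1195; next would be 1242 > 1195)

10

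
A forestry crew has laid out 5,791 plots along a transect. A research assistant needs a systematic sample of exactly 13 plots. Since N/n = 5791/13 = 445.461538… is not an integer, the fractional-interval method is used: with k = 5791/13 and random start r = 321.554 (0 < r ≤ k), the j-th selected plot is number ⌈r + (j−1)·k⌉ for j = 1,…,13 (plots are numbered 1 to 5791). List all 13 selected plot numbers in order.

322, 768, 1213, 1658, 2104, 2549, 2995, 3440, 3886, 4331, 4777, 5222, 5668

j=1: r + 0k = 321.554 → ⌈·⌉ = 322
j=2: r + 1k = 767.015538… → ⌈·⌉ = 768
j=3: r + 2k = 1212.477076… → ⌈·⌉ = 1213
j=4: r + 3k = 1657.938615… → ⌈·⌉ = 1658
j=5: r + 4k = 2103.400153… → ⌈·⌉ = 2104
j=6: r + 5k = 2548.861692… → ⌈·⌉ = 2549
j=7: r + 6k = 2994.323230… → ⌈·⌉ = 2995
j=8: r + 7k = 3439.784769… → ⌈·⌉ = 3440
j=9: r + 8k = 3885.246307… → ⌈·⌉ = 3886
j=10: r + 9k = 4330.707846… → ⌈·⌉ = 4331
j=11: r + 10k = 4776.169384… → ⌈·⌉ = 4777
j=12: r + 11k = 5221.630923… → ⌈·⌉ = 5222
j=13: r + 12k = 5667.092461… → ⌈·⌉ = 5668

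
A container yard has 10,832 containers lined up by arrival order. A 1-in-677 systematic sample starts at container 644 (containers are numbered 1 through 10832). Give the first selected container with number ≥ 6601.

k = 677
Steps past start: ⌈(6601 − 644)/677⌉ = ⌈5957/677⌉ = 9
Selected container: 644 + 9×677 = 6737

6737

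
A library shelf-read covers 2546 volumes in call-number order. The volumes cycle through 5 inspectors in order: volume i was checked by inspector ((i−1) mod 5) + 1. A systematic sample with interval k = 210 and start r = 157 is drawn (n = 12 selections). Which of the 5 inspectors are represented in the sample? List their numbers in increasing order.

2

Consecutive selections differ by k = 210, so their inspector numbers differ by 210 mod 5 = 0.
gcd(210, 5) = 5, so the sample visits 5/5 = 1 distinct residues mod 5.
Start 157 is inspector 2; the inspectors hit are 2.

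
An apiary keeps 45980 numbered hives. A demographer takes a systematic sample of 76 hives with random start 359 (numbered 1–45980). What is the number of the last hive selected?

k = 45980/76 = 605
76th selection = r + (76−1)·k = 359 + 75×605 = 359 + 45375 = 45734

45734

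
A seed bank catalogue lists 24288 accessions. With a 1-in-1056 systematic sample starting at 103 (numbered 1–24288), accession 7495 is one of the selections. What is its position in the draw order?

k = 1056
position = (7495 − 103)/1056 + 1 = 7392/1056 + 1 = 7 + 1 = 8

8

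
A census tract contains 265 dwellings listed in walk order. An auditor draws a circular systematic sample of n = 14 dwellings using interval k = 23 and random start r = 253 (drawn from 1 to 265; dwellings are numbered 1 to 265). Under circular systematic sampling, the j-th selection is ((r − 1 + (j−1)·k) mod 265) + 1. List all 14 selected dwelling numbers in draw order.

253, 11, 34, 57, 80, 103, 126, 149, 172, 195, 218, 241, 264, 22

Selection 1: 253
Selection 2: 253 + 23 = 276 → 276 − 265 = 11
Selection 3: 11 + 23 = 34
Selection 4: 34 + 23 = 57
Selection 5: 57 + 23 = 80
Selection 6: 80 + 23 = 103
Selection 7: 103 + 23 = 126
Selection 8: 126 + 23 = 149
Selection 9: 149 + 23 = 172
Selection 10: 172 + 23 = 195
Selection 11: 195 + 23 = 218
Selection 12: 218 + 23 = 241
Selection 13: 241 + 23 = 264
Selection 14: 264 + 23 = 287 → 287 − 265 = 22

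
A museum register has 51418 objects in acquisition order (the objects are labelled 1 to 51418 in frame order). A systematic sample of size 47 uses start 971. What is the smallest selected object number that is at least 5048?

k = 51418/47 = 1094
Steps past start: ⌈(5048 − 971)/1094⌉ = ⌈4077/1094⌉ = 4
Selected object: 971 + 4×1094 = 5347

5347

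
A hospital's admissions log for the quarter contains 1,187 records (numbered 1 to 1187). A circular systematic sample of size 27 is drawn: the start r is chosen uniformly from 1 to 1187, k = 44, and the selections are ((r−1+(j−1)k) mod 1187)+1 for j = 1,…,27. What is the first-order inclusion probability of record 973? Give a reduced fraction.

27/1187

For each position j, as r ranges over 1…1187 the j-th selection hits every record exactly once, so record 973 is selected for exactly 27 of the 1187 starts.
Inclusion probability = 27/1187.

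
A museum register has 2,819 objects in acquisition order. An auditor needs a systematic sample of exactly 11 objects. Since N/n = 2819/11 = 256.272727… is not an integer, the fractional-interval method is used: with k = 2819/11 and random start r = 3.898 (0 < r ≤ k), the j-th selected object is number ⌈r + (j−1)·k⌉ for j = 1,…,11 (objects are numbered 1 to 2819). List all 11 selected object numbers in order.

j=1: r + 0k = 3.898 → ⌈·⌉ = 4
j=2: r + 1k = 260.170727… → ⌈·⌉ = 261
j=3: r + 2k = 516.443454… → ⌈·⌉ = 517
j=4: r + 3k = 772.716181… → ⌈·⌉ = 773
j=5: r + 4k = 1028.988909… → ⌈·⌉ = 1029
j=6: r + 5k = 1285.261636… → ⌈·⌉ = 1286
j=7: r + 6k = 1541.534363… → ⌈·⌉ = 1542
j=8: r + 7k = 1797.807090… → ⌈·⌉ = 1798
j=9: r + 8k = 2054.079818… → ⌈·⌉ = 2055
j=10: r + 9k = 2310.352545… → ⌈·⌉ = 2311
j=11: r + 10k = 2566.625272… → ⌈·⌉ = 2567

4, 261, 517, 773, 1029, 1286, 1542, 1798, 2055, 2311, 2567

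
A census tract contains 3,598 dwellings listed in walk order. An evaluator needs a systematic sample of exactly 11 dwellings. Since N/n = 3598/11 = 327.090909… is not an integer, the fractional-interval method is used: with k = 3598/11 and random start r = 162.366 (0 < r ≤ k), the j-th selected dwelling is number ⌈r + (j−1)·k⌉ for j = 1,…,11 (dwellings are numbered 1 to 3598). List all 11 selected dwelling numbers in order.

j=1: r + 0k = 162.366 → ⌈·⌉ = 163
j=2: r + 1k = 489.456909… → ⌈·⌉ = 490
j=3: r + 2k = 816.547818… → ⌈·⌉ = 817
j=4: r + 3k = 1143.638727… → ⌈·⌉ = 1144
j=5: r + 4k = 1470.729636… → ⌈·⌉ = 1471
j=6: r + 5k = 1797.820545… → ⌈·⌉ = 1798
j=7: r + 6k = 2124.911454… → ⌈·⌉ = 2125
j=8: r + 7k = 2452.002363… → ⌈·⌉ = 2453
j=9: r + 8k = 2779.093272… → ⌈·⌉ = 2780
j=10: r + 9k = 3106.184181… → ⌈·⌉ = 3107
j=11: r + 10k = 3433.275090… → ⌈·⌉ = 3434

163, 490, 817, 1144, 1471, 1798, 2125, 2453, 2780, 3107, 3434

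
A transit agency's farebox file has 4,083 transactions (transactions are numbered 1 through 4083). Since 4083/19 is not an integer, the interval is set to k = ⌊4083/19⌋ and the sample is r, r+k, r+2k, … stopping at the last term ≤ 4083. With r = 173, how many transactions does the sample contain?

k = ⌊4083/19⌋ = 214
Achieved size = ⌊(4083 − 173)/214⌋ + 1 = ⌊3910/214⌋ + 1 = 18 + 1 = 19
(last selection: 173 + 18×214 = 4025 ≤ 4083; next would be 4239 > 4083)

19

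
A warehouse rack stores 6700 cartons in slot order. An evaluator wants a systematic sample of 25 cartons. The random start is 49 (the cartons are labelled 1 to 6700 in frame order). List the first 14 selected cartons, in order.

k = N/n = 6700/25 = 268
carton 1: 49
carton 2: 49 + 268 = 317
carton 3: 317 + 268 = 585
carton 4: 585 + 268 = 853
carton 5: 853 + 268 = 1121
carton 6: 1121 + 268 = 1389
carton 7: 1389 + 268 = 1657
carton 8: 1657 + 268 = 1925
carton 9: 1925 + 268 = 2193
carton 10: 2193 + 268 = 2461
carton 11: 2461 + 268 = 2729
carton 12: 2729 + 268 = 2997
carton 13: 2997 + 268 = 3265
carton 14: 3265 + 268 = 3533

49, 317, 585, 853, 1121, 1389, 1657, 1925, 2193, 2461, 2729, 2997, 3265, 3533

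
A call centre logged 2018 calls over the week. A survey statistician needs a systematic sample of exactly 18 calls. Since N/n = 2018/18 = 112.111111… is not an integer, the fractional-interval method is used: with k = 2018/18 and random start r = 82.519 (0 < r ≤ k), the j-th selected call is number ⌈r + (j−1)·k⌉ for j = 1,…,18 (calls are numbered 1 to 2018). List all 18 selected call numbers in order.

83, 195, 307, 419, 531, 644, 756, 868, 980, 1092, 1204, 1316, 1428, 1540, 1653, 1765, 1877, 1989

j=1: r + 0k = 82.519 → ⌈·⌉ = 83
j=2: r + 1k = 194.630111… → ⌈·⌉ = 195
j=3: r + 2k = 306.741222… → ⌈·⌉ = 307
j=4: r + 3k = 418.852333… → ⌈·⌉ = 419
j=5: r + 4k = 530.963444… → ⌈·⌉ = 531
j=6: r + 5k = 643.074555… → ⌈·⌉ = 644
j=7: r + 6k = 755.185666… → ⌈·⌉ = 756
j=8: r + 7k = 867.296777… → ⌈·⌉ = 868
j=9: r + 8k = 979.407888… → ⌈·⌉ = 980
j=10: r + 9k = 1091.519 → ⌈·⌉ = 1092
j=11: r + 10k = 1203.630111… → ⌈·⌉ = 1204
j=12: r + 11k = 1315.741222… → ⌈·⌉ = 1316
j=13: r + 12k = 1427.852333… → ⌈·⌉ = 1428
j=14: r + 13k = 1539.963444… → ⌈·⌉ = 1540
j=15: r + 14k = 1652.074555… → ⌈·⌉ = 1653
j=16: r + 15k = 1764.185666… → ⌈·⌉ = 1765
j=17: r + 16k = 1876.296777… → ⌈·⌉ = 1877
j=18: r + 17k = 1988.407888… → ⌈·⌉ = 1989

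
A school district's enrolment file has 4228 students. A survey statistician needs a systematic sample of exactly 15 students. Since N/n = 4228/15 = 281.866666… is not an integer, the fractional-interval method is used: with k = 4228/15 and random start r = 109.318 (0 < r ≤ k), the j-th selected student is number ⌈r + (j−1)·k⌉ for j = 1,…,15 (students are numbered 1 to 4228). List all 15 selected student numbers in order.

110, 392, 674, 955, 1237, 1519, 1801, 2083, 2365, 2647, 2928, 3210, 3492, 3774, 4056

j=1: r + 0k = 109.318 → ⌈·⌉ = 110
j=2: r + 1k = 391.184666… → ⌈·⌉ = 392
j=3: r + 2k = 673.051333… → ⌈·⌉ = 674
j=4: r + 3k = 954.918 → ⌈·⌉ = 955
j=5: r + 4k = 1236.784666… → ⌈·⌉ = 1237
j=6: r + 5k = 1518.651333… → ⌈·⌉ = 1519
j=7: r + 6k = 1800.518 → ⌈·⌉ = 1801
j=8: r + 7k = 2082.384666… → ⌈·⌉ = 2083
j=9: r + 8k = 2364.251333… → ⌈·⌉ = 2365
j=10: r + 9k = 2646.118 → ⌈·⌉ = 2647
j=11: r + 10k = 2927.984666… → ⌈·⌉ = 2928
j=12: r + 11k = 3209.851333… → ⌈·⌉ = 3210
j=13: r + 12k = 3491.718 → ⌈·⌉ = 3492
j=14: r + 13k = 3773.584666… → ⌈·⌉ = 3774
j=15: r + 14k = 4055.451333… → ⌈·⌉ = 4056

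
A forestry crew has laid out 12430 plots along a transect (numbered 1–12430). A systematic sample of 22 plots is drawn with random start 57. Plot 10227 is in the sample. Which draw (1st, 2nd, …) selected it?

k = 12430/22 = 565
position = (10227 − 57)/565 + 1 = 10170/565 + 1 = 18 + 1 = 19

19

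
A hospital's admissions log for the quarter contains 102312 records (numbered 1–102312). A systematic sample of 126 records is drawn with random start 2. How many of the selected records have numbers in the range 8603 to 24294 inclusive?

k = 102312/126 = 812
First selection ≥ 8603: 2 + ⌈(8603−2)/812⌉·812 = 2 + 11×812 = 8934
Last selection ≤ 24294: 2 + ⌊(24294−2)/812⌋·812 = 2 + 29×812 = 23550
Count = 29 − 11 + 1 = 19

19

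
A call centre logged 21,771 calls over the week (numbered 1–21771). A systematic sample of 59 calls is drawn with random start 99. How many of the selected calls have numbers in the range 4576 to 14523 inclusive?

27

k = 21771/59 = 369
First selection ≥ 4576: 99 + ⌈(4576−99)/369⌉·369 = 99 + 13×369 = 4896
Last selection ≤ 14523: 99 + ⌊(14523−99)/369⌋·369 = 99 + 39×369 = 14490
Count = 39 − 13 + 1 = 27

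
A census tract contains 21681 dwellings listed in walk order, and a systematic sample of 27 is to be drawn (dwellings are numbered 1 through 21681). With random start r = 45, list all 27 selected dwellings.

k = N/n = 21681/27 = 803
dwelling 1: 45
dwelling 2: 45 + 803 = 848
dwelling 3: 848 + 803 = 1651
dwelling 4: 1651 + 803 = 2454
dwelling 5: 2454 + 803 = 3257
dwelling 6: 3257 + 803 = 4060
dwelling 7: 4060 + 803 = 4863
dwelling 8: 4863 + 803 = 5666
dwelling 9: 5666 + 803 = 6469
dwelling 10: 6469 + 803 = 7272
dwelling 11: 7272 + 803 = 8075
dwelling 12: 8075 + 803 = 8878
dwelling 13: 8878 + 803 = 9681
dwelling 14: 9681 + 803 = 10484
dwelling 15: 10484 + 803 = 11287
dwelling 16: 11287 + 803 = 12090
dwelling 17: 12090 + 803 = 12893
dwelling 18: 12893 + 803 = 13696
dwelling 19: 13696 + 803 = 14499
dwelling 20: 14499 + 803 = 15302
dwelling 21: 15302 + 803 = 16105
dwelling 22: 16105 + 803 = 16908
dwelling 23: 16908 + 803 = 17711
dwelling 24: 17711 + 803 = 18514
dwelling 25: 18514 + 803 = 19317
dwelling 26: 19317 + 803 = 20120
dwelling 27: 20120 + 803 = 20923

45, 848, 1651, 2454, 3257, 4060, 4863, 5666, 6469, 7272, 8075, 8878, 9681, 10484, 11287, 12090, 12893, 13696, 14499, 15302, 16105, 16908, 17711, 18514, 19317, 20120, 20923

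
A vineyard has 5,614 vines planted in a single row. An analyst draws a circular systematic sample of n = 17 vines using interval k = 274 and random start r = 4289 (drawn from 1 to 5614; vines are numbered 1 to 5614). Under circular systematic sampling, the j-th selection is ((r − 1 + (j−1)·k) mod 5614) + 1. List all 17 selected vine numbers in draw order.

Selection 1: 4289
Selection 2: 4289 + 274 = 4563
Selection 3: 4563 + 274 = 4837
Selection 4: 4837 + 274 = 5111
Selection 5: 5111 + 274 = 5385
Selection 6: 5385 + 274 = 5659 → 5659 − 5614 = 45
Selection 7: 45 + 274 = 319
Selection 8: 319 + 274 = 593
Selection 9: 593 + 274 = 867
Selection 10: 867 + 274 = 1141
Selection 11: 1141 + 274 = 1415
Selection 12: 1415 + 274 = 1689
Selection 13: 1689 + 274 = 1963
Selection 14: 1963 + 274 = 2237
Selection 15: 2237 + 274 = 2511
Selection 16: 2511 + 274 = 2785
Selection 17: 2785 + 274 = 3059

4289, 4563, 4837, 5111, 5385, 45, 319, 593, 867, 1141, 1415, 1689, 1963, 2237, 2511, 2785, 3059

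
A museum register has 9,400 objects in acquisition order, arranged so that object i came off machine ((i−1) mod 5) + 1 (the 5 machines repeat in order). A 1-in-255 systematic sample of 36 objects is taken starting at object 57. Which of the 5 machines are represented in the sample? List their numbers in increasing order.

2

Consecutive selections differ by k = 255, so their machine numbers differ by 255 mod 5 = 0.
gcd(255, 5) = 5, so the sample visits 5/5 = 1 distinct residues mod 5.
Start 57 is machine 2; the machines hit are 2.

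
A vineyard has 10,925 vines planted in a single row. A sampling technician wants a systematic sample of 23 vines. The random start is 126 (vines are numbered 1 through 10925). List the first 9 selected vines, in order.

126, 601, 1076, 1551, 2026, 2501, 2976, 3451, 3926

k = N/n = 10925/23 = 475
vine 1: 126
vine 2: 126 + 475 = 601
vine 3: 601 + 475 = 1076
vine 4: 1076 + 475 = 1551
vine 5: 1551 + 475 = 2026
vine 6: 2026 + 475 = 2501
vine 7: 2501 + 475 = 2976
vine 8: 2976 + 475 = 3451
vine 9: 3451 + 475 = 3926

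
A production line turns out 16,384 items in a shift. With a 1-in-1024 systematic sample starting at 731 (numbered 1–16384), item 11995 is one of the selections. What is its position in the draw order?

12

k = 1024
position = (11995 − 731)/1024 + 1 = 11264/1024 + 1 = 11 + 1 = 12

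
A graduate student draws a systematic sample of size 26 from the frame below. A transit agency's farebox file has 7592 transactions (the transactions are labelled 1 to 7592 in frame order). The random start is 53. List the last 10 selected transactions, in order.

4725, 5017, 5309, 5601, 5893, 6185, 6477, 6769, 7061, 7353

k = N/n = 7592/26 = 292
17th selection = 53 + 16×292 = 4725
18th: 4725 + 292 = 5017
19th: 5017 + 292 = 5309
20th: 5309 + 292 = 5601
21st: 5601 + 292 = 5893
22nd: 5893 + 292 = 6185
23rd: 6185 + 292 = 6477
24th: 6477 + 292 = 6769
25th: 6769 + 292 = 7061
26th: 7061 + 292 = 7353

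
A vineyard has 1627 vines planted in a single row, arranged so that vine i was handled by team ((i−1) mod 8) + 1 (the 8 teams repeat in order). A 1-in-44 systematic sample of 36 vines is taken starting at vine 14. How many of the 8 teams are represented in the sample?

2

Consecutive selections differ by k = 44, so their team numbers differ by 44 mod 8 = 4.
gcd(44, 8) = 4, so the sample visits 8/4 = 2 distinct residues mod 8.
Start 14 is team 6; the teams hit are 2, 6.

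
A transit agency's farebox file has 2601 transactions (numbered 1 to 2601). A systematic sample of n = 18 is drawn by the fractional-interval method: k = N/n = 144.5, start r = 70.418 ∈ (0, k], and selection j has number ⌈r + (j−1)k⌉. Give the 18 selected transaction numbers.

71, 215, 360, 504, 649, 793, 938, 1082, 1227, 1371, 1516, 1660, 1805, 1949, 2094, 2238, 2383, 2527

j=1: r + 0k = 70.418 → ⌈·⌉ = 71
j=2: r + 1k = 214.918 → ⌈·⌉ = 215
j=3: r + 2k = 359.418 → ⌈·⌉ = 360
j=4: r + 3k = 503.918 → ⌈·⌉ = 504
j=5: r + 4k = 648.418 → ⌈·⌉ = 649
j=6: r + 5k = 792.918 → ⌈·⌉ = 793
j=7: r + 6k = 937.418 → ⌈·⌉ = 938
j=8: r + 7k = 1081.918 → ⌈·⌉ = 1082
j=9: r + 8k = 1226.418 → ⌈·⌉ = 1227
j=10: r + 9k = 1370.918 → ⌈·⌉ = 1371
j=11: r + 10k = 1515.418 → ⌈·⌉ = 1516
j=12: r + 11k = 1659.918 → ⌈·⌉ = 1660
j=13: r + 12k = 1804.418 → ⌈·⌉ = 1805
j=14: r + 13k = 1948.918 → ⌈·⌉ = 1949
j=15: r + 14k = 2093.418 → ⌈·⌉ = 2094
j=16: r + 15k = 2237.918 → ⌈·⌉ = 2238
j=17: r + 16k = 2382.418 → ⌈·⌉ = 2383
j=18: r + 17k = 2526.918 → ⌈·⌉ = 2527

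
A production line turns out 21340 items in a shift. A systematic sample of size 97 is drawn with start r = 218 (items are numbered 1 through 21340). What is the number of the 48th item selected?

k = 21340/97 = 220
48th selection = r + (48−1)·k = 218 + 47×220 = 218 + 10340 = 10558

10558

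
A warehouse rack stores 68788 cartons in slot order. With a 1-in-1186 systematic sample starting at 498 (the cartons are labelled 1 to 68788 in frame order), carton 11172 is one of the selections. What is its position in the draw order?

k = 1186
position = (11172 − 498)/1186 + 1 = 10674/1186 + 1 = 9 + 1 = 10

10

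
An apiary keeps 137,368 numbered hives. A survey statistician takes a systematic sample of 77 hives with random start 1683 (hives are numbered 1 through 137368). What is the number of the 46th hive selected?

81963

k = 137368/77 = 1784
46th selection = r + (46−1)·k = 1683 + 45×1784 = 1683 + 80280 = 81963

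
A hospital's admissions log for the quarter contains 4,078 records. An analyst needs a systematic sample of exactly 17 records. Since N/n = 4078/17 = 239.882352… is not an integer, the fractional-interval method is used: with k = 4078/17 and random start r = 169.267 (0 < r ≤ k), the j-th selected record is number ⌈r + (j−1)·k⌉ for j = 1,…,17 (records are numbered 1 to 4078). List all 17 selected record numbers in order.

j=1: r + 0k = 169.267 → ⌈·⌉ = 170
j=2: r + 1k = 409.149352… → ⌈·⌉ = 410
j=3: r + 2k = 649.031705… → ⌈·⌉ = 650
j=4: r + 3k = 888.914058… → ⌈·⌉ = 889
j=5: r + 4k = 1128.796411… → ⌈·⌉ = 1129
j=6: r + 5k = 1368.678764… → ⌈·⌉ = 1369
j=7: r + 6k = 1608.561117… → ⌈·⌉ = 1609
j=8: r + 7k = 1848.443470… → ⌈·⌉ = 1849
j=9: r + 8k = 2088.325823… → ⌈·⌉ = 2089
j=10: r + 9k = 2328.208176… → ⌈·⌉ = 2329
j=11: r + 10k = 2568.090529… → ⌈·⌉ = 2569
j=12: r + 11k = 2807.972882… → ⌈·⌉ = 2808
j=13: r + 12k = 3047.855235… → ⌈·⌉ = 3048
j=14: r + 13k = 3287.737588… → ⌈·⌉ = 3288
j=15: r + 14k = 3527.619941… → ⌈·⌉ = 3528
j=16: r + 15k = 3767.502294… → ⌈·⌉ = 3768
j=17: r + 16k = 4007.384647… → ⌈·⌉ = 4008

170, 410, 650, 889, 1129, 1369, 1609, 1849, 2089, 2329, 2569, 2808, 3048, 3288, 3528, 3768, 4008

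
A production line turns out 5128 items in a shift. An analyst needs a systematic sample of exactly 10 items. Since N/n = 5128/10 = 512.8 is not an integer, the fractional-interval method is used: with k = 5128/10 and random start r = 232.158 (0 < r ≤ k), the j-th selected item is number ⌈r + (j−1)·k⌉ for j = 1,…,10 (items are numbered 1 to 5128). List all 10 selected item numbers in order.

233, 745, 1258, 1771, 2284, 2797, 3309, 3822, 4335, 4848

j=1: r + 0k = 232.158 → ⌈·⌉ = 233
j=2: r + 1k = 744.958 → ⌈·⌉ = 745
j=3: r + 2k = 1257.758 → ⌈·⌉ = 1258
j=4: r + 3k = 1770.558 → ⌈·⌉ = 1771
j=5: r + 4k = 2283.358 → ⌈·⌉ = 2284
j=6: r + 5k = 2796.158 → ⌈·⌉ = 2797
j=7: r + 6k = 3308.958 → ⌈·⌉ = 3309
j=8: r + 7k = 3821.758 → ⌈·⌉ = 3822
j=9: r + 8k = 4334.558 → ⌈·⌉ = 4335
j=10: r + 9k = 4847.358 → ⌈·⌉ = 4848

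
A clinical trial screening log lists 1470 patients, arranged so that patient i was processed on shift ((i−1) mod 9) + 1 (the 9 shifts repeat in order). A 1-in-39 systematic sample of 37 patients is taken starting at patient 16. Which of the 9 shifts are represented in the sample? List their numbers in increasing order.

Consecutive selections differ by k = 39, so their shift numbers differ by 39 mod 9 = 3.
gcd(39, 9) = 3, so the sample visits 9/3 = 3 distinct residues mod 9.
Start 16 is shift 7; the shifts hit are 1, 4, 7.

1, 4, 7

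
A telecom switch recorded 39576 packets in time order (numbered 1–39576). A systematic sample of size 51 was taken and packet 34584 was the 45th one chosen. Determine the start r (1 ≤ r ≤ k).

440

k = 39576/51 = 776
r = 34584 − (45−1)×776 = 34584 − 34144 = 440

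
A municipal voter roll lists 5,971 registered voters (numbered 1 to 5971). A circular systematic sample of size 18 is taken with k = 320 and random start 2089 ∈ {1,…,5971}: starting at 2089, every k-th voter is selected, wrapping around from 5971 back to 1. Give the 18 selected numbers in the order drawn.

Selection 1: 2089
Selection 2: 2089 + 320 = 2409
Selection 3: 2409 + 320 = 2729
Selection 4: 2729 + 320 = 3049
Selection 5: 3049 + 320 = 3369
Selection 6: 3369 + 320 = 3689
Selection 7: 3689 + 320 = 4009
Selection 8: 4009 + 320 = 4329
Selection 9: 4329 + 320 = 4649
Selection 10: 4649 + 320 = 4969
Selection 11: 4969 + 320 = 5289
Selection 12: 5289 + 320 = 5609
Selection 13: 5609 + 320 = 5929
Selection 14: 5929 + 320 = 6249 → 6249 − 5971 = 278
Selection 15: 278 + 320 = 598
Selection 16: 598 + 320 = 918
Selection 17: 918 + 320 = 1238
Selection 18: 1238 + 320 = 1558

2089, 2409, 2729, 3049, 3369, 3689, 4009, 4329, 4649, 4969, 5289, 5609, 5929, 278, 598, 918, 1238, 1558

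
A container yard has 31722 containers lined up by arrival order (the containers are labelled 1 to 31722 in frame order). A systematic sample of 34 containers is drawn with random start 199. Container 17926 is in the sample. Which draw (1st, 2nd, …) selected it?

20

k = 31722/34 = 933
position = (17926 − 199)/933 + 1 = 17727/933 + 1 = 19 + 1 = 20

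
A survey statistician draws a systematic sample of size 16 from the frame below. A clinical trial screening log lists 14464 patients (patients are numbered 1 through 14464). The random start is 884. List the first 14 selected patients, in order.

884, 1788, 2692, 3596, 4500, 5404, 6308, 7212, 8116, 9020, 9924, 10828, 11732, 12636

k = N/n = 14464/16 = 904
patient 1: 884
patient 2: 884 + 904 = 1788
patient 3: 1788 + 904 = 2692
patient 4: 2692 + 904 = 3596
patient 5: 3596 + 904 = 4500
patient 6: 4500 + 904 = 5404
patient 7: 5404 + 904 = 6308
patient 8: 6308 + 904 = 7212
patient 9: 7212 + 904 = 8116
patient 10: 8116 + 904 = 9020
patient 11: 9020 + 904 = 9924
patient 12: 9924 + 904 = 10828
patient 13: 10828 + 904 = 11732
patient 14: 11732 + 904 = 12636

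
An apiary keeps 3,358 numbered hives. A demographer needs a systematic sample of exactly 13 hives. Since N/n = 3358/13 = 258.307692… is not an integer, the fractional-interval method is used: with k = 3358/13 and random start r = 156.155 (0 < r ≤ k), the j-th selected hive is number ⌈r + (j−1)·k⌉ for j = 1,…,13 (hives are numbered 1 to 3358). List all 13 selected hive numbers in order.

157, 415, 673, 932, 1190, 1448, 1707, 1965, 2223, 2481, 2740, 2998, 3256

j=1: r + 0k = 156.155 → ⌈·⌉ = 157
j=2: r + 1k = 414.462692… → ⌈·⌉ = 415
j=3: r + 2k = 672.770384… → ⌈·⌉ = 673
j=4: r + 3k = 931.078076… → ⌈·⌉ = 932
j=5: r + 4k = 1189.385769… → ⌈·⌉ = 1190
j=6: r + 5k = 1447.693461… → ⌈·⌉ = 1448
j=7: r + 6k = 1706.001153… → ⌈·⌉ = 1707
j=8: r + 7k = 1964.308846… → ⌈·⌉ = 1965
j=9: r + 8k = 2222.616538… → ⌈·⌉ = 2223
j=10: r + 9k = 2480.924230… → ⌈·⌉ = 2481
j=11: r + 10k = 2739.231923… → ⌈·⌉ = 2740
j=12: r + 11k = 2997.539615… → ⌈·⌉ = 2998
j=13: r + 12k = 3255.847307… → ⌈·⌉ = 3256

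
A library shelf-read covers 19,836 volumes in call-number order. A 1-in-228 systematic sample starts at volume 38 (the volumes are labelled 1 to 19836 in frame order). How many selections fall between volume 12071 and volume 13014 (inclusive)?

4

k = 228
First selection ≥ 12071: 38 + ⌈(12071−38)/228⌉·228 = 38 + 53×228 = 12122
Last selection ≤ 13014: 38 + ⌊(13014−38)/228⌋·228 = 38 + 56×228 = 12806
Count = 56 − 53 + 1 = 4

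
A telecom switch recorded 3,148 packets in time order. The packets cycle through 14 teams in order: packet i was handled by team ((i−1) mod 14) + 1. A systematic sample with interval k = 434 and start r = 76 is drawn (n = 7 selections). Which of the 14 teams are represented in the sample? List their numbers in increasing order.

Consecutive selections differ by k = 434, so their team numbers differ by 434 mod 14 = 0.
gcd(434, 14) = 14, so the sample visits 14/14 = 1 distinct residues mod 14.
Start 76 is team 6; the teams hit are 6.

6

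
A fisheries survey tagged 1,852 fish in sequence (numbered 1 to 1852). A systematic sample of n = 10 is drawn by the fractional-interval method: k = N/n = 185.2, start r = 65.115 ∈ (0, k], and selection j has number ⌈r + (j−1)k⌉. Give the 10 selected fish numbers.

j=1: r + 0k = 65.115 → ⌈·⌉ = 66
j=2: r + 1k = 250.315 → ⌈·⌉ = 251
j=3: r + 2k = 435.515 → ⌈·⌉ = 436
j=4: r + 3k = 620.715 → ⌈·⌉ = 621
j=5: r + 4k = 805.915 → ⌈·⌉ = 806
j=6: r + 5k = 991.115 → ⌈·⌉ = 992
j=7: r + 6k = 1176.315 → ⌈·⌉ = 1177
j=8: r + 7k = 1361.515 → ⌈·⌉ = 1362
j=9: r + 8k = 1546.715 → ⌈·⌉ = 1547
j=10: r + 9k = 1731.915 → ⌈·⌉ = 1732

66, 251, 436, 621, 806, 992, 1177, 1362, 1547, 1732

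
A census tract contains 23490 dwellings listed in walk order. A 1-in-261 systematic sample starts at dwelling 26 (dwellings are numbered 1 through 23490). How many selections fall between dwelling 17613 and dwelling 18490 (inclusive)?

3

k = 261
First selection ≥ 17613: 26 + ⌈(17613−26)/261⌉·261 = 26 + 68×261 = 17774
Last selection ≤ 18490: 26 + ⌊(18490−26)/261⌋·261 = 26 + 70×261 = 18296
Count = 70 − 68 + 1 = 3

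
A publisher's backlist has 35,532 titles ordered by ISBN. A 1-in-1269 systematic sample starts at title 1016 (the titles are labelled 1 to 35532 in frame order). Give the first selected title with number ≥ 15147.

16244

k = 1269
Steps past start: ⌈(15147 − 1016)/1269⌉ = ⌈14131/1269⌉ = 12
Selected title: 1016 + 12×1269 = 16244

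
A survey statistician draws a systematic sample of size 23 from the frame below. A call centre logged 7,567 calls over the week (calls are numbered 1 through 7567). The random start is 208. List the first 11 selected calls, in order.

208, 537, 866, 1195, 1524, 1853, 2182, 2511, 2840, 3169, 3498

k = N/n = 7567/23 = 329
call 1: 208
call 2: 208 + 329 = 537
call 3: 537 + 329 = 866
call 4: 866 + 329 = 1195
call 5: 1195 + 329 = 1524
call 6: 1524 + 329 = 1853
call 7: 1853 + 329 = 2182
call 8: 2182 + 329 = 2511
call 9: 2511 + 329 = 2840
call 10: 2840 + 329 = 3169
call 11: 3169 + 329 = 3498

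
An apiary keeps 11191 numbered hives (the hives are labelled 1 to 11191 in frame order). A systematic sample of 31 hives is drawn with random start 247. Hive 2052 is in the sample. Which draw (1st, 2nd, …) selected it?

k = 11191/31 = 361
position = (2052 − 247)/361 + 1 = 1805/361 + 1 = 5 + 1 = 6

6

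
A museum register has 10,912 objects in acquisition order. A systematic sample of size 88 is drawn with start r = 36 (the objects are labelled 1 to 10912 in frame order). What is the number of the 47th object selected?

5740

k = 10912/88 = 124
47th selection = r + (47−1)·k = 36 + 46×124 = 36 + 5704 = 5740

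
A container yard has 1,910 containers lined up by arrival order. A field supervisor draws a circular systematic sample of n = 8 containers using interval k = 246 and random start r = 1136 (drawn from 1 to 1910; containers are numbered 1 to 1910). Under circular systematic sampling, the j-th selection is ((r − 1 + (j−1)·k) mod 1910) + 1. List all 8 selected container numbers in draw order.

Selection 1: 1136
Selection 2: 1136 + 246 = 1382
Selection 3: 1382 + 246 = 1628
Selection 4: 1628 + 246 = 1874
Selection 5: 1874 + 246 = 2120 → 2120 − 1910 = 210
Selection 6: 210 + 246 = 456
Selection 7: 456 + 246 = 702
Selection 8: 702 + 246 = 948

1136, 1382, 1628, 1874, 210, 456, 702, 948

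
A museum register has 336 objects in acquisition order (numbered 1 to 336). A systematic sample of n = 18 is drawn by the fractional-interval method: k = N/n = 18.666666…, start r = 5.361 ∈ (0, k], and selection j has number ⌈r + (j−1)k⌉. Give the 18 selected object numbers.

6, 25, 43, 62, 81, 99, 118, 137, 155, 174, 193, 211, 230, 249, 267, 286, 305, 323

j=1: r + 0k = 5.361 → ⌈·⌉ = 6
j=2: r + 1k = 24.027666… → ⌈·⌉ = 25
j=3: r + 2k = 42.694333… → ⌈·⌉ = 43
j=4: r + 3k = 61.361 → ⌈·⌉ = 62
j=5: r + 4k = 80.027666… → ⌈·⌉ = 81
j=6: r + 5k = 98.694333… → ⌈·⌉ = 99
j=7: r + 6k = 117.361 → ⌈·⌉ = 118
j=8: r + 7k = 136.027666… → ⌈·⌉ = 137
j=9: r + 8k = 154.694333… → ⌈·⌉ = 155
j=10: r + 9k = 173.361 → ⌈·⌉ = 174
j=11: r + 10k = 192.027666… → ⌈·⌉ = 193
j=12: r + 11k = 210.694333… → ⌈·⌉ = 211
j=13: r + 12k = 229.361 → ⌈·⌉ = 230
j=14: r + 13k = 248.027666… → ⌈·⌉ = 249
j=15: r + 14k = 266.694333… → ⌈·⌉ = 267
j=16: r + 15k = 285.361 → ⌈·⌉ = 286
j=17: r + 16k = 304.027666… → ⌈·⌉ = 305
j=18: r + 17k = 322.694333… → ⌈·⌉ = 323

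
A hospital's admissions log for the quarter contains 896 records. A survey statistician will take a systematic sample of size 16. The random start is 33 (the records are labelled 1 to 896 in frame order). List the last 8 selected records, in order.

k = N/n = 896/16 = 56
9th selection = 33 + 8×56 = 481
10th: 481 + 56 = 537
11th: 537 + 56 = 593
12th: 593 + 56 = 649
13th: 649 + 56 = 705
14th: 705 + 56 = 761
15th: 761 + 56 = 817
16th: 817 + 56 = 873

481, 537, 593, 649, 705, 761, 817, 873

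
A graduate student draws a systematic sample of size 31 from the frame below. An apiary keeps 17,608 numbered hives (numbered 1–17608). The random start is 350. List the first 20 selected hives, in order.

350, 918, 1486, 2054, 2622, 3190, 3758, 4326, 4894, 5462, 6030, 6598, 7166, 7734, 8302, 8870, 9438, 10006, 10574, 11142

k = N/n = 17608/31 = 568
hive 1: 350
hive 2: 350 + 568 = 918
hive 3: 918 + 568 = 1486
hive 4: 1486 + 568 = 2054
hive 5: 2054 + 568 = 2622
hive 6: 2622 + 568 = 3190
hive 7: 3190 + 568 = 3758
hive 8: 3758 + 568 = 4326
hive 9: 4326 + 568 = 4894
hive 10: 4894 + 568 = 5462
hive 11: 5462 + 568 = 6030
hive 12: 6030 + 568 = 6598
hive 13: 6598 + 568 = 7166
hive 14: 7166 + 568 = 7734
hive 15: 7734 + 568 = 8302
hive 16: 8302 + 568 = 8870
hive 17: 8870 + 568 = 9438
hive 18: 9438 + 568 = 10006
hive 19: 10006 + 568 = 10574
hive 20: 10574 + 568 = 11142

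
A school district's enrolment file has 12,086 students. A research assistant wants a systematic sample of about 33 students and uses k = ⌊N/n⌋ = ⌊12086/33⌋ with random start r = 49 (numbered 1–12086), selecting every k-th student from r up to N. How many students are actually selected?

33

k = ⌊12086/33⌋ = 366
Achieved size = ⌊(12086 − 49)/366⌋ + 1 = ⌊12037/366⌋ + 1 = 32 + 1 = 33
(last selection: 49 + 32×366 = 11761 ≤ 12086; next would be 12127 > 12086)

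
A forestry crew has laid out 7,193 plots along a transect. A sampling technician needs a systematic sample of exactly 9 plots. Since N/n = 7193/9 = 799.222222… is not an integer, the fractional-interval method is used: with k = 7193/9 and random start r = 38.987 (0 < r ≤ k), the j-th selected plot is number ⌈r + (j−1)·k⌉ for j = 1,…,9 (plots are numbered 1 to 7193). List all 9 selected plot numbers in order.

39, 839, 1638, 2437, 3236, 4036, 4835, 5634, 6433

j=1: r + 0k = 38.987 → ⌈·⌉ = 39
j=2: r + 1k = 838.209222… → ⌈·⌉ = 839
j=3: r + 2k = 1637.431444… → ⌈·⌉ = 1638
j=4: r + 3k = 2436.653666… → ⌈·⌉ = 2437
j=5: r + 4k = 3235.875888… → ⌈·⌉ = 3236
j=6: r + 5k = 4035.098111… → ⌈·⌉ = 4036
j=7: r + 6k = 4834.320333… → ⌈·⌉ = 4835
j=8: r + 7k = 5633.542555… → ⌈·⌉ = 5634
j=9: r + 8k = 6432.764777… → ⌈·⌉ = 6433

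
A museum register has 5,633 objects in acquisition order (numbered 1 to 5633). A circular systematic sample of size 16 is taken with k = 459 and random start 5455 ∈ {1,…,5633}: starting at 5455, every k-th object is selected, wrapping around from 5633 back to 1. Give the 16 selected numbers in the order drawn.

5455, 281, 740, 1199, 1658, 2117, 2576, 3035, 3494, 3953, 4412, 4871, 5330, 156, 615, 1074

Selection 1: 5455
Selection 2: 5455 + 459 = 5914 → 5914 − 5633 = 281
Selection 3: 281 + 459 = 740
Selection 4: 740 + 459 = 1199
Selection 5: 1199 + 459 = 1658
Selection 6: 1658 + 459 = 2117
Selection 7: 2117 + 459 = 2576
Selection 8: 2576 + 459 = 3035
Selection 9: 3035 + 459 = 3494
Selection 10: 3494 + 459 = 3953
Selection 11: 3953 + 459 = 4412
Selection 12: 4412 + 459 = 4871
Selection 13: 4871 + 459 = 5330
Selection 14: 5330 + 459 = 5789 → 5789 − 5633 = 156
Selection 15: 156 + 459 = 615
Selection 16: 615 + 459 = 1074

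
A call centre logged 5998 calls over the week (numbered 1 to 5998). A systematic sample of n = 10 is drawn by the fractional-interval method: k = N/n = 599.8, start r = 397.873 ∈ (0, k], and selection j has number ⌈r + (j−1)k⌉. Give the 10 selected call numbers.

j=1: r + 0k = 397.873 → ⌈·⌉ = 398
j=2: r + 1k = 997.673 → ⌈·⌉ = 998
j=3: r + 2k = 1597.473 → ⌈·⌉ = 1598
j=4: r + 3k = 2197.273 → ⌈·⌉ = 2198
j=5: r + 4k = 2797.073 → ⌈·⌉ = 2798
j=6: r + 5k = 3396.873 → ⌈·⌉ = 3397
j=7: r + 6k = 3996.673 → ⌈·⌉ = 3997
j=8: r + 7k = 4596.473 → ⌈·⌉ = 4597
j=9: r + 8k = 5196.273 → ⌈·⌉ = 5197
j=10: r + 9k = 5796.073 → ⌈·⌉ = 5797

398, 998, 1598, 2198, 2798, 3397, 3997, 4597, 5197, 5797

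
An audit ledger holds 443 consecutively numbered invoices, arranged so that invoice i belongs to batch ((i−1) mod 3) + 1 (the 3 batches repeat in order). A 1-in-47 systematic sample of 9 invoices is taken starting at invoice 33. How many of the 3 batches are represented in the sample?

3

Consecutive selections differ by k = 47, so their batch numbers differ by 47 mod 3 = 2.
gcd(47, 3) = 1, so the sample visits 3/1 = 3 distinct residues mod 3.
Start 33 is batch 3; the batches hit are 1, 2, 3.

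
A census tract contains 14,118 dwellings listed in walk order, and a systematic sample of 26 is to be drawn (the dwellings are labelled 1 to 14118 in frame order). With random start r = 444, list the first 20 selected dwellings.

k = N/n = 14118/26 = 543
dwelling 1: 444
dwelling 2: 444 + 543 = 987
dwelling 3: 987 + 543 = 1530
dwelling 4: 1530 + 543 = 2073
dwelling 5: 2073 + 543 = 2616
dwelling 6: 2616 + 543 = 3159
dwelling 7: 3159 + 543 = 3702
dwelling 8: 3702 + 543 = 4245
dwelling 9: 4245 + 543 = 4788
dwelling 10: 4788 + 543 = 5331
dwelling 11: 5331 + 543 = 5874
dwelling 12: 5874 + 543 = 6417
dwelling 13: 6417 + 543 = 6960
dwelling 14: 6960 + 543 = 7503
dwelling 15: 7503 + 543 = 8046
dwelling 16: 8046 + 543 = 8589
dwelling 17: 8589 + 543 = 9132
dwelling 18: 9132 + 543 = 9675
dwelling 19: 9675 + 543 = 10218
dwelling 20: 10218 + 543 = 10761

444, 987, 1530, 2073, 2616, 3159, 3702, 4245, 4788, 5331, 5874, 6417, 6960, 7503, 8046, 8589, 9132, 9675, 10218, 10761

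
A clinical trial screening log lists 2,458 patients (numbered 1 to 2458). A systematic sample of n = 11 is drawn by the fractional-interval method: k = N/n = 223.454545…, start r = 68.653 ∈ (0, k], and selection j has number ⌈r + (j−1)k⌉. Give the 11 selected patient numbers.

69, 293, 516, 740, 963, 1186, 1410, 1633, 1857, 2080, 2304

j=1: r + 0k = 68.653 → ⌈·⌉ = 69
j=2: r + 1k = 292.107545… → ⌈·⌉ = 293
j=3: r + 2k = 515.562090… → ⌈·⌉ = 516
j=4: r + 3k = 739.016636… → ⌈·⌉ = 740
j=5: r + 4k = 962.471181… → ⌈·⌉ = 963
j=6: r + 5k = 1185.925727… → ⌈·⌉ = 1186
j=7: r + 6k = 1409.380272… → ⌈·⌉ = 1410
j=8: r + 7k = 1632.834818… → ⌈·⌉ = 1633
j=9: r + 8k = 1856.289363… → ⌈·⌉ = 1857
j=10: r + 9k = 2079.743909… → ⌈·⌉ = 2080
j=11: r + 10k = 2303.198454… → ⌈·⌉ = 2304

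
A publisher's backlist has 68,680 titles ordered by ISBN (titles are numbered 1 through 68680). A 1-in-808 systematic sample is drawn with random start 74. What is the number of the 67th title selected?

53402

k = 808
67th selection = r + (67−1)·k = 74 + 66×808 = 74 + 53328 = 53402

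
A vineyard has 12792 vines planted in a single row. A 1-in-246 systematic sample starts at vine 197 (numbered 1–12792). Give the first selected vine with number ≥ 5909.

6101

k = 246
Steps past start: ⌈(5909 − 197)/246⌉ = ⌈5712/246⌉ = 24
Selected vine: 197 + 24×246 = 6101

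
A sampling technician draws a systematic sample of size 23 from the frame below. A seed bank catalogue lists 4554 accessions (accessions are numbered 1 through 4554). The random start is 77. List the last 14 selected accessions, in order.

1859, 2057, 2255, 2453, 2651, 2849, 3047, 3245, 3443, 3641, 3839, 4037, 4235, 4433

k = N/n = 4554/23 = 198
10th selection = 77 + 9×198 = 1859
11th: 1859 + 198 = 2057
12th: 2057 + 198 = 2255
13th: 2255 + 198 = 2453
14th: 2453 + 198 = 2651
15th: 2651 + 198 = 2849
16th: 2849 + 198 = 3047
17th: 3047 + 198 = 3245
18th: 3245 + 198 = 3443
19th: 3443 + 198 = 3641
20th: 3641 + 198 = 3839
21st: 3839 + 198 = 4037
22nd: 4037 + 198 = 4235
23rd: 4235 + 198 = 4433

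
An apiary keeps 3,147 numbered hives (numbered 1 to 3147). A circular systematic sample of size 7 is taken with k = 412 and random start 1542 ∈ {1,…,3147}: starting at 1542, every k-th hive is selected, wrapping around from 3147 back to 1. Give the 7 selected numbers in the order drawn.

1542, 1954, 2366, 2778, 43, 455, 867

Selection 1: 1542
Selection 2: 1542 + 412 = 1954
Selection 3: 1954 + 412 = 2366
Selection 4: 2366 + 412 = 2778
Selection 5: 2778 + 412 = 3190 → 3190 − 3147 = 43
Selection 6: 43 + 412 = 455
Selection 7: 455 + 412 = 867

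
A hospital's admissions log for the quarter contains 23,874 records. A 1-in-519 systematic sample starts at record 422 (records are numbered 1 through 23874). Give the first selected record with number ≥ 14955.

k = 519
Steps past start: ⌈(14955 − 422)/519⌉ = ⌈14533/519⌉ = 29
Selected record: 422 + 29×519 = 15473

15473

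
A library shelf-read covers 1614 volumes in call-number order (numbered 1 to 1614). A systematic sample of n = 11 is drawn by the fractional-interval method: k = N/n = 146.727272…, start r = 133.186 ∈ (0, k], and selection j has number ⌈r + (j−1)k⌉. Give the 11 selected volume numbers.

j=1: r + 0k = 133.186 → ⌈·⌉ = 134
j=2: r + 1k = 279.913272… → ⌈·⌉ = 280
j=3: r + 2k = 426.640545… → ⌈·⌉ = 427
j=4: r + 3k = 573.367818… → ⌈·⌉ = 574
j=5: r + 4k = 720.095090… → ⌈·⌉ = 721
j=6: r + 5k = 866.822363… → ⌈·⌉ = 867
j=7: r + 6k = 1013.549636… → ⌈·⌉ = 1014
j=8: r + 7k = 1160.276909… → ⌈·⌉ = 1161
j=9: r + 8k = 1307.004181… → ⌈·⌉ = 1308
j=10: r + 9k = 1453.731454… → ⌈·⌉ = 1454
j=11: r + 10k = 1600.458727… → ⌈·⌉ = 1601

134, 280, 427, 574, 721, 867, 1014, 1161, 1308, 1454, 1601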